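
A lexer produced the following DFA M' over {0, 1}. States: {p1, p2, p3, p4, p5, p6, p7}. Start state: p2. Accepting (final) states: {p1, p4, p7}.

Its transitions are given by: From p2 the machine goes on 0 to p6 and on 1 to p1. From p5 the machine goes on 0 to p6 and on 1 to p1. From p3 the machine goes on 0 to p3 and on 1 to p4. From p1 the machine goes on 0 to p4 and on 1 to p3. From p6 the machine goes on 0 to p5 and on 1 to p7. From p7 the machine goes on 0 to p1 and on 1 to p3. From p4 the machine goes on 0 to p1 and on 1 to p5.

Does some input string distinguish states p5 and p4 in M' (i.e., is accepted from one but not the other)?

Yes

All states are reachable from the start state.
P0 = {p1,p4,p7} | {p2,p3,p5,p6}.
No further refinement is possible. Final partition (2 blocks): {p1,p4,p7} | {p2,p3,p5,p6}.
p5 and p4 end up in different blocks, so they are distinguishable. For instance, the string 'ε' is accepted from only p4.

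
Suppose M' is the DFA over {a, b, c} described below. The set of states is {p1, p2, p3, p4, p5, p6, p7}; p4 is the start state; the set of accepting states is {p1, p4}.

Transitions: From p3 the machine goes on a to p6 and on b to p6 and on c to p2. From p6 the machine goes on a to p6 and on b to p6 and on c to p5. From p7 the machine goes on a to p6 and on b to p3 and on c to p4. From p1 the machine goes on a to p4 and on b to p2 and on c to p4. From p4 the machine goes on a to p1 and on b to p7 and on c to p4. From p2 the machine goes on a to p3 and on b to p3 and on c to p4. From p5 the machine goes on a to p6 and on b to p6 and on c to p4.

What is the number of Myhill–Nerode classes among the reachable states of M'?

Initial partition by acceptance: {p1,p4} | {p2,p3,p5,p6,p7}.
On input c, block {p2,p3,p5,p6,p7} splits into {p2,p5,p7} and {p3,p6}.
No further refinement is possible. Final partition (3 blocks): {p1,p4} | {p2,p5,p7} | {p3,p6}.

3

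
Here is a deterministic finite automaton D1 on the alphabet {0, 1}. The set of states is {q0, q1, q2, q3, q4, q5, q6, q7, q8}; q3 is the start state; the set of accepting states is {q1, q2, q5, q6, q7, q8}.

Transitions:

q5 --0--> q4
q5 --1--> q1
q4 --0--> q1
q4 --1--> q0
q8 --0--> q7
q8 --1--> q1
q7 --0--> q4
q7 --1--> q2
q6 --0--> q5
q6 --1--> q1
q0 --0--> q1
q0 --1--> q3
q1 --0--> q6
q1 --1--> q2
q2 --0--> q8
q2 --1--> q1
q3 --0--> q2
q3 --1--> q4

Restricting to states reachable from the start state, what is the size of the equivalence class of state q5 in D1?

2

All states are reachable from the start state.
P0 = {q1,q2,q5,q6,q7,q8} | {q0,q3,q4}.
Split {q1,q2,q5,q6,q7,q8} by δ(·,0) → {q1,q2,q6,q8} and {q5,q7}.
On input 0, block {q1,q2,q6,q8} splits into {q1,q2} and {q6,q8}.
No further refinement is possible. Final partition (4 blocks): {q1,q2} | {q0,q3,q4} | {q5,q7} | {q6,q8}.
The equivalence class containing q5 is {q5,q7}, of size 2.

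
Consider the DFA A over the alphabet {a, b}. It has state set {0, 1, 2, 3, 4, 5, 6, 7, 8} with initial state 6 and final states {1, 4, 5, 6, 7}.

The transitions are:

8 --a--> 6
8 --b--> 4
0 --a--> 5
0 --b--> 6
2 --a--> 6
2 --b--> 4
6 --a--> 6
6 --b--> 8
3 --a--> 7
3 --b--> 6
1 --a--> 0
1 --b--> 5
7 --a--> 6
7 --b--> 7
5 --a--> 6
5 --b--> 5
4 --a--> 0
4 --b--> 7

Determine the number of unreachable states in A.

Starting at 6 and following transitions, the reachable set is {0, 4, 5, 6, 7, 8}. That leaves 1, 2, 3 unreachable — 3 in total.

3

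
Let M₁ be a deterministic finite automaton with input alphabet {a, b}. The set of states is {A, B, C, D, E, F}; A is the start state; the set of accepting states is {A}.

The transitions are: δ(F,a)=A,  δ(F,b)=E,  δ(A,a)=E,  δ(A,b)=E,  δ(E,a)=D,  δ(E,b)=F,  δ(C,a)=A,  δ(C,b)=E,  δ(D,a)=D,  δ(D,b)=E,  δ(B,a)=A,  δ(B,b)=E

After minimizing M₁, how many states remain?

4

First remove the unreachable states {B,C}; 4 states remain.
P0 = {A} | {D,E,F}.
Split {D,E,F} by δ(·,a) → {D,E} and {F}.
Split {D,E} by δ(·,b) → {D} and {E}.
No further refinement is possible. Final partition (4 blocks): {A} | {D} | {F} | {E}.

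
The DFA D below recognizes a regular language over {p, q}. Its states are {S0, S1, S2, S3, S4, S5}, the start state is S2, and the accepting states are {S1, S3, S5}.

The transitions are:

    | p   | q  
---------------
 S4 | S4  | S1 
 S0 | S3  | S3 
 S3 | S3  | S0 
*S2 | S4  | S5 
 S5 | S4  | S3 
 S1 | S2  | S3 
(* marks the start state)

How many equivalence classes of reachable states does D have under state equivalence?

All states are reachable from the start state.
P0 = {S1,S3,S5} | {S0,S2,S4}.
Refine {S1,S3,S5} on symbol p: members go to different blocks, giving {S1,S5} and {S3}.
On input p, block {S0,S2,S4} splits into {S2,S4} and {S0}.
Stable partition: {S1,S5} | {S2,S4} | {S3} | {S0} — 4 equivalence classes.

4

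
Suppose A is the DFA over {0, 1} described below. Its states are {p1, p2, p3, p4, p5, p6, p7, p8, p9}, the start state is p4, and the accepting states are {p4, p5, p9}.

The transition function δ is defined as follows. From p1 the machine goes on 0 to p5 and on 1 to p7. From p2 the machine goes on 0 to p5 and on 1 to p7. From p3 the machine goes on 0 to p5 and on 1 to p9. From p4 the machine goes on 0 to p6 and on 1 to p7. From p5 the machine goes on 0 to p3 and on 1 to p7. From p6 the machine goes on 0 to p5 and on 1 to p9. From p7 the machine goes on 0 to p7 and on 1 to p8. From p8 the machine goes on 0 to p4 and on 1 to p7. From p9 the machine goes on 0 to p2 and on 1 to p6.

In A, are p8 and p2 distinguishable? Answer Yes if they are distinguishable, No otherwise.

First remove the unreachable states {p1}; 8 states remain.
Initial partition by acceptance: {p4,p5,p9} | {p2,p3,p6,p7,p8}.
Split {p2,p3,p6,p7,p8} by δ(·,0) → {p2,p3,p6,p8} and {p7}.
Refine {p4,p5,p9} on symbol 1: members go to different blocks, giving {p4,p5} and {p9}.
On input 1, block {p2,p3,p6,p8} splits into {p2,p8} and {p3,p6}.
No further refinement is possible. Final partition (5 blocks): {p4,p5} | {p2,p8} | {p7} | {p9} | {p3,p6}.
p8 and p2 lie in the same block of the stable partition, so they are equivalent — no string distinguishes them.

No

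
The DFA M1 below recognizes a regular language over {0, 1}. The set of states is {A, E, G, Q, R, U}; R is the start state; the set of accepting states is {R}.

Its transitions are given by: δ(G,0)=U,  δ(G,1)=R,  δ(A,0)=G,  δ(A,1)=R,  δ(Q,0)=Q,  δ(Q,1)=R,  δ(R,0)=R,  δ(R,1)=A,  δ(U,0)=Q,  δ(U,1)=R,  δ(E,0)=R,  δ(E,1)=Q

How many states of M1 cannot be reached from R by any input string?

Starting at R and following transitions, the reachable set is {A, G, Q, R, U}. That leaves E unreachable — 1 in total.

1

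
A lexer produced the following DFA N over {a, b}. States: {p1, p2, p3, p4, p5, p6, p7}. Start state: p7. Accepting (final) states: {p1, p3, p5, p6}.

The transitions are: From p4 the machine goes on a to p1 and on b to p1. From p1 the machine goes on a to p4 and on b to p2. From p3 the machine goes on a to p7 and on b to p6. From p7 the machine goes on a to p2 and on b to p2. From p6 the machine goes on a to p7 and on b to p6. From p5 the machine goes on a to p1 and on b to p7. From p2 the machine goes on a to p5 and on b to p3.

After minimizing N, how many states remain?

6

Every state is reachable, so we keep all 7.
Start with accepting vs non-accepting: {p1,p3,p5,p6} | {p2,p4,p7}.
On input a, block {p1,p3,p5,p6} splits into {p1,p3,p6} and {p5}.
Refine {p1,p3,p6} on symbol b: members go to different blocks, giving {p3,p6} and {p1}.
On input a, block {p2,p4,p7} splits into {p2} and {p4} and {p7}.
The partition is now stable with 6 blocks: {p3,p6} | {p2} | {p5} | {p1} | {p4} | {p7}.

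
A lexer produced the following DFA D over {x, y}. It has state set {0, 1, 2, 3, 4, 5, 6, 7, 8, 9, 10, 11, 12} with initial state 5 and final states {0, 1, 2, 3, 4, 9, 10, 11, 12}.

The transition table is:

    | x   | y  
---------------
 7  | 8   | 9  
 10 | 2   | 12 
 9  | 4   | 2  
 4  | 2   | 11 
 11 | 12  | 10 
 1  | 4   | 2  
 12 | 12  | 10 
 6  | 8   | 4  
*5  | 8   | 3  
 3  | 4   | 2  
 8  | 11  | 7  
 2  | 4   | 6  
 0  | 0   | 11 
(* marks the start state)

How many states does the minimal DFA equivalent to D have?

Reachable states from the start: {2,3,4,5,6,7,8,9,10,11,12}. Unreachable: {0,1} — drop them.
Initial partition by acceptance: {2,3,4,9,10,11,12} | {5,6,7,8}.
Split {2,3,4,9,10,11,12} by δ(·,y) → {3,4,9,10,11,12} and {2}.
Refine {3,4,9,10,11,12} on symbol x: members go to different blocks, giving {3,9,11,12} and {4,10}.
On input x, block {3,9,11,12} splits into {3,9} and {11,12}.
Split {5,6,7,8} by δ(·,x) → {5,6,7} and {8}.
On input y, block {5,6,7} splits into {5,7} and {6}.
No further refinement is possible. Final partition (7 blocks): {3,9} | {5,7} | {2} | {4,10} | {11,12} | {8} | {6}.

7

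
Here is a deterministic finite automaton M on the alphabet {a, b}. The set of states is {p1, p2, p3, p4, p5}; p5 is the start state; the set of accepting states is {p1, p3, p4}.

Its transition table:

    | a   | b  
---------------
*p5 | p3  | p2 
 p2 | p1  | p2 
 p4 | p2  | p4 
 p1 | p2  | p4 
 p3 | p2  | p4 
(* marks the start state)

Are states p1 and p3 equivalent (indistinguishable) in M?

Every state is reachable, so we keep all 5.
P0 = {p1,p3,p4} | {p2,p5}.
No further refinement is possible. Final partition (2 blocks): {p1,p3,p4} | {p2,p5}.
p1 and p3 lie in the same block of the stable partition, so they are equivalent — no string distinguishes them.

Yes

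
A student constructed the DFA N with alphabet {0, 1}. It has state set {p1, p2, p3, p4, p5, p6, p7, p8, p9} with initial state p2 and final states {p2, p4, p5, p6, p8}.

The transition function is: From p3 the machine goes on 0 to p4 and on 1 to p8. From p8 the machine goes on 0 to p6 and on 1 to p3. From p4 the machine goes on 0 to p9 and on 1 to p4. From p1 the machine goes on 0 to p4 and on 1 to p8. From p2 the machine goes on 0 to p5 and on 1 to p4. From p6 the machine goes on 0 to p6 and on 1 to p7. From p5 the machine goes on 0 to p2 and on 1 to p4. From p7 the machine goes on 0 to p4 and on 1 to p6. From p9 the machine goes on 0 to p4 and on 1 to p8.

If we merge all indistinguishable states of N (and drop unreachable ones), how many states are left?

Reachable states from the start: {p2,p3,p4,p5,p6,p7,p8,p9}. Unreachable: {p1} — drop them.
Initial partition by acceptance: {p2,p4,p5,p6,p8} | {p3,p7,p9}.
On input 0, block {p2,p4,p5,p6,p8} splits into {p2,p5,p6,p8} and {p4}.
On input 1, block {p2,p5,p6,p8} splits into {p2,p5} and {p6,p8}.
Stable partition: {p2,p5} | {p3,p7,p9} | {p4} | {p6,p8} — 4 equivalence classes.

4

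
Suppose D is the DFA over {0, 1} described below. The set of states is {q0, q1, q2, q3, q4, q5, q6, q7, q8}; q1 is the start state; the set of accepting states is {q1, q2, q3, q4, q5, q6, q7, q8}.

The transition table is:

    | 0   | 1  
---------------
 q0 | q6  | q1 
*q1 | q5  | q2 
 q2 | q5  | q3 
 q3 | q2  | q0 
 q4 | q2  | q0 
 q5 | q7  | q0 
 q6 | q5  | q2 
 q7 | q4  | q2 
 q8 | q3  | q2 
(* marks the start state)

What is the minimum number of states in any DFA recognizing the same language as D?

6

States {q8} cannot be reached from the start state, so discard them.
P0 = {q1,q2,q3,q4,q5,q6,q7} | {q0}.
Split {q1,q2,q3,q4,q5,q6,q7} by δ(·,1) → {q1,q2,q6,q7} and {q3,q4,q5}.
Refine {q1,q2,q6,q7} on symbol 1: members go to different blocks, giving {q1,q6,q7} and {q2}.
On input 0, block {q3,q4,q5} splits into {q3,q4} and {q5}.
Refine {q1,q6,q7} on symbol 0: members go to different blocks, giving {q1,q6} and {q7}.
The partition is now stable with 6 blocks: {q1,q6} | {q0} | {q3,q4} | {q2} | {q5} | {q7}.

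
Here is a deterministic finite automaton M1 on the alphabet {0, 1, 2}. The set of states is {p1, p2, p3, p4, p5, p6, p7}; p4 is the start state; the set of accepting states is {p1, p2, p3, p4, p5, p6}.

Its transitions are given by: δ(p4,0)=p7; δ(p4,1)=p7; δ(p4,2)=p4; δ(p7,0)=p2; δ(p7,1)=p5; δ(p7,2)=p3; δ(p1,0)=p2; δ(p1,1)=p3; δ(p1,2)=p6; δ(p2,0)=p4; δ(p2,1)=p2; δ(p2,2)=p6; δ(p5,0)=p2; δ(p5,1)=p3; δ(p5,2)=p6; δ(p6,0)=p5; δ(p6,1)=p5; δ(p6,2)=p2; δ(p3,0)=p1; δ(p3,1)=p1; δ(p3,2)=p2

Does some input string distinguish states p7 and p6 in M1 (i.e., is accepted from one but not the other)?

Initial partition by acceptance: {p1,p2,p3,p4,p5,p6} | {p7}.
Refine {p1,p2,p3,p4,p5,p6} on symbol 0: members go to different blocks, giving {p1,p2,p3,p5,p6} and {p4}.
On input 0, block {p1,p2,p3,p5,p6} splits into {p1,p3,p5,p6} and {p2}.
Refine {p1,p3,p5,p6} on symbol 0: members go to different blocks, giving {p1,p5} and {p3,p6}.
The partition is now stable with 5 blocks: {p1,p5} | {p7} | {p4} | {p2} | {p3,p6}.
p7 and p6 end up in different blocks, so they are distinguishable. For instance, the string 'ε' is accepted from only p6.

Yes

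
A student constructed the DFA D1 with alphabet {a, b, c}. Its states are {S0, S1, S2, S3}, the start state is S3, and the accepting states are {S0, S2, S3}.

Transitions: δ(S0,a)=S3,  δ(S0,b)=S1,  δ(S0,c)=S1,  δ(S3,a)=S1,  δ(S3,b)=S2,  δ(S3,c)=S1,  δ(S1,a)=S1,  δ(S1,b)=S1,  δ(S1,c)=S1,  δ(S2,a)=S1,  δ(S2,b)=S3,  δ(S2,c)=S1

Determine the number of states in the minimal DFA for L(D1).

2

First remove the unreachable states {S0}; 3 states remain.
Start with accepting vs non-accepting: {S2,S3} | {S1}.
The partition is now stable with 2 blocks: {S2,S3} | {S1}.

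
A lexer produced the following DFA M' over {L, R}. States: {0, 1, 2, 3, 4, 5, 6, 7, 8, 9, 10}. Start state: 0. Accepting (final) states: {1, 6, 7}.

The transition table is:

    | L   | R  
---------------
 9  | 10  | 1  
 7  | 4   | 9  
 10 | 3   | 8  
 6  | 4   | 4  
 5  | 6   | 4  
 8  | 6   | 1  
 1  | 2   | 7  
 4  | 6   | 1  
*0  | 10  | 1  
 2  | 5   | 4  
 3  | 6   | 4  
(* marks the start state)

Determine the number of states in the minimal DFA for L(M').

7

P0 = {1,6,7} | {0,2,3,4,5,8,9,10}.
Refine {1,6,7} on symbol R: members go to different blocks, giving {6,7} and {1}.
Refine {0,2,3,4,5,8,9,10} on symbol L: members go to different blocks, giving {0,2,9,10} and {3,4,5,8}.
On input R, block {6,7} splits into {6} and {7}.
On input L, block {0,2,9,10} splits into {0,9} and {2,10}.
Split {3,4,5,8} by δ(·,R) → {3,5} and {4,8}.
Stable partition: {6} | {0,9} | {1} | {3,5} | {7} | {2,10} | {4,8} — 7 equivalence classes.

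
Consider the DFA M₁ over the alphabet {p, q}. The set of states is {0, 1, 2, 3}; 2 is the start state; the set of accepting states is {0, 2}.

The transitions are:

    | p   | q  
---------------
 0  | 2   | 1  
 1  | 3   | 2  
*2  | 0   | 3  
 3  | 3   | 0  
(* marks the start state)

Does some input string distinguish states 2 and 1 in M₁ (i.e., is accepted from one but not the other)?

Start with accepting vs non-accepting: {0,2} | {1,3}.
The partition is now stable with 2 blocks: {0,2} | {1,3}.
2 and 1 end up in different blocks, so they are distinguishable. For instance, the string 'ε' is accepted from only 2.

Yes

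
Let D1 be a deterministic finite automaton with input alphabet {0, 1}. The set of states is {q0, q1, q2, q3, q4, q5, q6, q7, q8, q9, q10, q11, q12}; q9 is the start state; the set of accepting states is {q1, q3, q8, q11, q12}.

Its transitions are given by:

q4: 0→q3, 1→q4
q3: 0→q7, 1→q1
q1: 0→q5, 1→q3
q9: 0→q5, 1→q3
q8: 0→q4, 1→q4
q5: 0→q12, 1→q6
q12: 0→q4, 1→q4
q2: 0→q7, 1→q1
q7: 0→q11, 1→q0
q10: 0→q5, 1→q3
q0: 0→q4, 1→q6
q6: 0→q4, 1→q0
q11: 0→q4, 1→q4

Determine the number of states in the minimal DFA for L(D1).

6

States {q2,q8,q10} cannot be reached from the start state, so discard them.
Start with accepting vs non-accepting: {q1,q3,q11,q12} | {q0,q4,q5,q6,q7,q9}.
Refine {q1,q3,q11,q12} on symbol 1: members go to different blocks, giving {q1,q3} and {q11,q12}.
Split {q0,q4,q5,q6,q7,q9} by δ(·,0) → {q0,q6,q9} and {q5,q7} and {q4}.
Split {q0,q6,q9} by δ(·,0) → {q0,q6} and {q9}.
The partition is now stable with 6 blocks: {q1,q3} | {q0,q6} | {q11,q12} | {q5,q7} | {q4} | {q9}.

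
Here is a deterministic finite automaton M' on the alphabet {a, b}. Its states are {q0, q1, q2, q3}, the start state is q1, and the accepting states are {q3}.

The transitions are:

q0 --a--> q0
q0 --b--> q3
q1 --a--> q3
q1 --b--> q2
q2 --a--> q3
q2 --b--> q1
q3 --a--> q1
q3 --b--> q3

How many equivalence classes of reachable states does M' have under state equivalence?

States {q0} cannot be reached from the start state, so discard them.
Initial partition by acceptance: {q3} | {q1,q2}.
The partition is now stable with 2 blocks: {q3} | {q1,q2}.

2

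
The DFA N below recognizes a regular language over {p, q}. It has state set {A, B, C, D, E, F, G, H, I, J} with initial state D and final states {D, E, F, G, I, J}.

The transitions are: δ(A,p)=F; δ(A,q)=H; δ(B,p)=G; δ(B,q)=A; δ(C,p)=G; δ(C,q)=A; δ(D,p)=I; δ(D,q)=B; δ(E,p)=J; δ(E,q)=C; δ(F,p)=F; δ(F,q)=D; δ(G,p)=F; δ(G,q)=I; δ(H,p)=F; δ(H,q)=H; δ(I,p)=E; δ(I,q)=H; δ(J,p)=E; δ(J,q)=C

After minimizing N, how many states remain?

P0 = {D,E,F,G,I,J} | {A,B,C,H}.
Refine {D,E,F,G,I,J} on symbol q: members go to different blocks, giving {D,E,I,J} and {F,G}.
The partition is now stable with 3 blocks: {D,E,I,J} | {A,B,C,H} | {F,G}.

3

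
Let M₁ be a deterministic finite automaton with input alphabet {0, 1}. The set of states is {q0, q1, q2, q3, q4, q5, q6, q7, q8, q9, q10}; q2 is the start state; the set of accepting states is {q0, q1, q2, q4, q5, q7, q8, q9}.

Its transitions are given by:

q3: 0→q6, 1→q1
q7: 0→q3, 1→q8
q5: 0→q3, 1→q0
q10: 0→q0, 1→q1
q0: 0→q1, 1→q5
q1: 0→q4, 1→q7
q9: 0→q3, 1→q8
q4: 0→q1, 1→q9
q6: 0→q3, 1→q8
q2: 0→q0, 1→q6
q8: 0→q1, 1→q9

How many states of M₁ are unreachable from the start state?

BFS from q2 reaches {q0, q1, q2, q3, q4, q5, q6, q7, q8, q9}; the 1 state(s) q10 are never visited.

1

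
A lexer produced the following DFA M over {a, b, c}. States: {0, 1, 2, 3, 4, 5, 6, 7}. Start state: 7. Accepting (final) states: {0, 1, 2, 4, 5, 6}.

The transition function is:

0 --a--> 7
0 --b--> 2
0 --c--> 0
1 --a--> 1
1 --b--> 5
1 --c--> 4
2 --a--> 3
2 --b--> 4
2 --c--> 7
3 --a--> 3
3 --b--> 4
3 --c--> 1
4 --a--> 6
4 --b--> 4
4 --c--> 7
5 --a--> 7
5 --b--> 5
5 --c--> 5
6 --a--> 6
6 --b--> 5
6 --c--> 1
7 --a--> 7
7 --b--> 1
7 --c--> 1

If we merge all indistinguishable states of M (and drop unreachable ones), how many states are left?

5

First remove the unreachable states {0,2,3}; 5 states remain.
P0 = {1,4,5,6} | {7}.
On input a, block {1,4,5,6} splits into {1,4,6} and {5}.
Split {1,4,6} by δ(·,b) → {1,6} and {4}.
Refine {1,6} on symbol c: members go to different blocks, giving {1} and {6}.
No further refinement is possible. Final partition (5 blocks): {1} | {7} | {5} | {4} | {6}.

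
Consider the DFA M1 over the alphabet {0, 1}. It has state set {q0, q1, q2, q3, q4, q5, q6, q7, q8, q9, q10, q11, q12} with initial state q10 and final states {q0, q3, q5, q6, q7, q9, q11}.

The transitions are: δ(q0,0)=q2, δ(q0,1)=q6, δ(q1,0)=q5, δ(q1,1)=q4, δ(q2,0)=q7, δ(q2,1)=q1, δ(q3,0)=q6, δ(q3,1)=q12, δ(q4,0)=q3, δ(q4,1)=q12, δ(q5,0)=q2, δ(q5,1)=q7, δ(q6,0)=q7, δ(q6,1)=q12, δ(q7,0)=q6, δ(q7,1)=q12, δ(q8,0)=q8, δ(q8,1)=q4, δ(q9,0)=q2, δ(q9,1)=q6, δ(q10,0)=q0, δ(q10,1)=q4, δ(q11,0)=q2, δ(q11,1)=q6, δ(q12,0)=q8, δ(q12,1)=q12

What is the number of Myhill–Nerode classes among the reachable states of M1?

States {q9,q11} cannot be reached from the start state, so discard them.
P0 = {q0,q3,q5,q6,q7} | {q1,q2,q4,q8,q10,q12}.
On input 0, block {q0,q3,q5,q6,q7} splits into {q3,q6,q7} and {q0,q5}.
Split {q1,q2,q4,q8,q10,q12} by δ(·,0) → {q1,q10} and {q2,q4} and {q8,q12}.
Refine {q2,q4} on symbol 1: members go to different blocks, giving {q2} and {q4}.
Refine {q8,q12} on symbol 1: members go to different blocks, giving {q8} and {q12}.
No further refinement is possible. Final partition (7 blocks): {q3,q6,q7} | {q1,q10} | {q0,q5} | {q2} | {q8} | {q4} | {q12}.

7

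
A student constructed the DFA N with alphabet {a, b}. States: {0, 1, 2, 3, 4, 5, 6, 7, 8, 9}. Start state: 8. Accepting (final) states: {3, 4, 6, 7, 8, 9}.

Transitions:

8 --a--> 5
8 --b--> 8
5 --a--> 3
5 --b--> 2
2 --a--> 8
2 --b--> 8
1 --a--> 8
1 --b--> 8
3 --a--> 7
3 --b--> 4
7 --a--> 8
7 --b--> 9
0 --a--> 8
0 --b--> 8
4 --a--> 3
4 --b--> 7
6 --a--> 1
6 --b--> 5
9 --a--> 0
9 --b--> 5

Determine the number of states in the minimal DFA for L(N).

7

Reachable states from the start: {0,2,3,4,5,7,8,9}. Unreachable: {1,6} — drop them.
Start with accepting vs non-accepting: {3,4,7,8,9} | {0,2,5}.
On input a, block {3,4,7,8,9} splits into {3,4,7} and {8,9}.
Refine {3,4,7} on symbol a: members go to different blocks, giving {3,4} and {7}.
Refine {3,4} on symbol a: members go to different blocks, giving {3} and {4}.
On input a, block {0,2,5} splits into {0,2} and {5}.
On input a, block {8,9} splits into {8} and {9}.
No further refinement is possible. Final partition (7 blocks): {3} | {0,2} | {8} | {7} | {4} | {5} | {9}.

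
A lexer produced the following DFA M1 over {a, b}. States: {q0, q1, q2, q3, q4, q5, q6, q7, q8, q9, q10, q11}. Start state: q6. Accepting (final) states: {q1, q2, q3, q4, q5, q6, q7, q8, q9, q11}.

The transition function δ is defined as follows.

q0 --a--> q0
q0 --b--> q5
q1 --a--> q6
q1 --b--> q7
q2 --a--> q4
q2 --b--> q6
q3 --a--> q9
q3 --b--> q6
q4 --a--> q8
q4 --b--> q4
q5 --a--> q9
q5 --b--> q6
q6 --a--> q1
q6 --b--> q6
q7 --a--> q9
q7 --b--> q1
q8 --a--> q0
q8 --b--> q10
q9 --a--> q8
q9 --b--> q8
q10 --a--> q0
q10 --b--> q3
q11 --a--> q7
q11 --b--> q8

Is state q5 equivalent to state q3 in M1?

Yes

First remove the unreachable states {q2,q4,q11}; 9 states remain.
Start with accepting vs non-accepting: {q1,q3,q5,q6,q7,q8,q9} | {q0,q10}.
Split {q1,q3,q5,q6,q7,q8,q9} by δ(·,a) → {q1,q3,q5,q6,q7,q9} and {q8}.
Refine {q1,q3,q5,q6,q7,q9} on symbol a: members go to different blocks, giving {q1,q3,q5,q6,q7} and {q9}.
On input a, block {q1,q3,q5,q6,q7} splits into {q3,q5,q7} and {q1,q6}.
On input b, block {q1,q6} splits into {q1} and {q6}.
Refine {q3,q5,q7} on symbol b: members go to different blocks, giving {q3,q5} and {q7}.
No further refinement is possible. Final partition (7 blocks): {q3,q5} | {q0,q10} | {q8} | {q9} | {q1} | {q6} | {q7}.
q5 and q3 lie in the same block of the stable partition, so they are equivalent — no string distinguishes them.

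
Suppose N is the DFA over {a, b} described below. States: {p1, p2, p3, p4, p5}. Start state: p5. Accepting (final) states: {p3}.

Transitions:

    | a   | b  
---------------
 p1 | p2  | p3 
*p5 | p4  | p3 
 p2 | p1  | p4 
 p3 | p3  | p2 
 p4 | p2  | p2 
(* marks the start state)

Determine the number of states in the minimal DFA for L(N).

5

Every state is reachable, so we keep all 5.
Initial partition by acceptance: {p3} | {p1,p2,p4,p5}.
Split {p1,p2,p4,p5} by δ(·,b) → {p1,p5} and {p2,p4}.
On input a, block {p2,p4} splits into {p2} and {p4}.
Refine {p1,p5} on symbol a: members go to different blocks, giving {p1} and {p5}.
Stable partition: {p3} | {p1} | {p2} | {p4} | {p5} — 5 equivalence classes.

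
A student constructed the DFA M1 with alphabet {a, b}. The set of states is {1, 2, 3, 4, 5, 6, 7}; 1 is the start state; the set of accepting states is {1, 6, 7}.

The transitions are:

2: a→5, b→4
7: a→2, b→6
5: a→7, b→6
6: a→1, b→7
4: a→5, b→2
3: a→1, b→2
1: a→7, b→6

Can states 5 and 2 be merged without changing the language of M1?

States {3} cannot be reached from the start state, so discard them.
P0 = {1,6,7} | {2,4,5}.
Split {1,6,7} by δ(·,a) → {1,6} and {7}.
Refine {1,6} on symbol a: members go to different blocks, giving {1} and {6}.
On input a, block {2,4,5} splits into {2,4} and {5}.
No further refinement is possible. Final partition (5 blocks): {1} | {2,4} | {7} | {6} | {5}.
5 and 2 end up in different blocks, so they are distinguishable. For instance, the string 'a' is accepted from only 5.

No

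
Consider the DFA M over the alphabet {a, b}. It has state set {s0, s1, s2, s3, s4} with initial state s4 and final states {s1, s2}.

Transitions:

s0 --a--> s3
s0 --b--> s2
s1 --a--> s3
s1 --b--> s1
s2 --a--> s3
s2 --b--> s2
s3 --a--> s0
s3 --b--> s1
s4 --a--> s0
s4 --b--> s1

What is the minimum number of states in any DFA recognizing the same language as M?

All states are reachable from the start state.
Start with accepting vs non-accepting: {s1,s2} | {s0,s3,s4}.
No further refinement is possible. Final partition (2 blocks): {s1,s2} | {s0,s3,s4}.

2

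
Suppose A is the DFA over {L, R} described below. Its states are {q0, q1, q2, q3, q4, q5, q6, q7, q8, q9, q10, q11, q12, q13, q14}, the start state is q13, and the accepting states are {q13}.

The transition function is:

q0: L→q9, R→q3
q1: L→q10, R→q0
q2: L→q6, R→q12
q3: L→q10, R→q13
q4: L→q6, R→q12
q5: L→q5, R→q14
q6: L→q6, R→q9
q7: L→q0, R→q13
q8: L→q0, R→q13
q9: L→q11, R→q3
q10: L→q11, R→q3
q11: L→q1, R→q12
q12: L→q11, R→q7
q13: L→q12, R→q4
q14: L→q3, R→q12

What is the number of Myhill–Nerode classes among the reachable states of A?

First remove the unreachable states {q2,q5,q8,q14}; 11 states remain.
Start with accepting vs non-accepting: {q13} | {q0,q1,q3,q4,q6,q7,q9,q10,q11,q12}.
On input R, block {q0,q1,q3,q4,q6,q7,q9,q10,q11,q12} splits into {q0,q1,q4,q6,q9,q10,q11,q12} and {q3,q7}.
Refine {q0,q1,q4,q6,q9,q10,q11,q12} on symbol R: members go to different blocks, giving {q0,q9,q10,q12} and {q1,q4,q6,q11}.
Split {q0,q9,q10,q12} by δ(·,L) → {q9,q10,q12} and {q0}.
On input L, block {q3,q7} splits into {q3} and {q7}.
Split {q9,q10,q12} by δ(·,R) → {q9,q10} and {q12}.
Refine {q1,q4,q6,q11} on symbol L: members go to different blocks, giving {q4,q6,q11} and {q1}.
Refine {q4,q6,q11} on symbol L: members go to different blocks, giving {q4,q6} and {q11}.
On input R, block {q4,q6} splits into {q4} and {q6}.
Stable partition: {q13} | {q9,q10} | {q3} | {q4} | {q0} | {q7} | {q12} | {q1} | {q11} | {q6} — 10 equivalence classes.

10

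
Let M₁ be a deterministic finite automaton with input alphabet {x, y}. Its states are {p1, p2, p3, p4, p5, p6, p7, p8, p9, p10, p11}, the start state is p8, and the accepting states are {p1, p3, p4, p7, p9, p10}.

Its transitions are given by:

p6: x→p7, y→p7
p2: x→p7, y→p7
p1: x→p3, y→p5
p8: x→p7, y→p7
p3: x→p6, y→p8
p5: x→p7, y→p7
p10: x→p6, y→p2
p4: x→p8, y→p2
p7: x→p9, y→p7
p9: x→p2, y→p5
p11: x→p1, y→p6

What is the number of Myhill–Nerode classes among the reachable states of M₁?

3

States {p1,p3,p4,p6,p10,p11} cannot be reached from the start state, so discard them.
Start with accepting vs non-accepting: {p7,p9} | {p2,p5,p8}.
Split {p7,p9} by δ(·,x) → {p7} and {p9}.
The partition is now stable with 3 blocks: {p7} | {p2,p5,p8} | {p9}.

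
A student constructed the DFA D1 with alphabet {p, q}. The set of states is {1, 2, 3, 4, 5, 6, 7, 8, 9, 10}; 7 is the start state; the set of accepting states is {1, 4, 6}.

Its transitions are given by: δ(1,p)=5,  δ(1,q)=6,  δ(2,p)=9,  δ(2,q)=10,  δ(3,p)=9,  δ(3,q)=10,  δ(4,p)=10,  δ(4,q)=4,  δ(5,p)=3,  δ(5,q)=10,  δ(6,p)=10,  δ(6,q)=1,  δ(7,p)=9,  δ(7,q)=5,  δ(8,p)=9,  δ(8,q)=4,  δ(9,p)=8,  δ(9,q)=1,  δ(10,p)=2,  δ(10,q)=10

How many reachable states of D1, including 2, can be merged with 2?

3

All states are reachable from the start state.
Initial partition by acceptance: {1,4,6} | {2,3,5,7,8,9,10}.
On input q, block {2,3,5,7,8,9,10} splits into {2,3,5,7,10} and {8,9}.
Split {2,3,5,7,10} by δ(·,p) → {2,3,7} and {5,10}.
Stable partition: {1,4,6} | {2,3,7} | {8,9} | {5,10} — 4 equivalence classes.
The equivalence class containing 2 is {2,3,7}, of size 3.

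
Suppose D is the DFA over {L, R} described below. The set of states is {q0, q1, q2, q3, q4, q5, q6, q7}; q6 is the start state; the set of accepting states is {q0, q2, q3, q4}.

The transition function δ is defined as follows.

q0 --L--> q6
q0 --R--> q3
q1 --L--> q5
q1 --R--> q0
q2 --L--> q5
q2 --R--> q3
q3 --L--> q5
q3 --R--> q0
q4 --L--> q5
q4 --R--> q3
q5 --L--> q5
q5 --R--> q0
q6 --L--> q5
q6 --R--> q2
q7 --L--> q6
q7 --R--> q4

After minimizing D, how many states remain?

2

First remove the unreachable states {q1,q4,q7}; 5 states remain.
Start with accepting vs non-accepting: {q0,q2,q3} | {q5,q6}.
The partition is now stable with 2 blocks: {q0,q2,q3} | {q5,q6}.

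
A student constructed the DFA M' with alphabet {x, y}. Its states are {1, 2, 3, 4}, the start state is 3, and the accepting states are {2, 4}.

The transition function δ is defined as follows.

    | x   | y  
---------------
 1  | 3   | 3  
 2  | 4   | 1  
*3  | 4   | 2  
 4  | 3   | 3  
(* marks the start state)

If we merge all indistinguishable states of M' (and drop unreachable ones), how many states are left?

4

Start with accepting vs non-accepting: {2,4} | {1,3}.
Refine {2,4} on symbol x: members go to different blocks, giving {2} and {4}.
Split {1,3} by δ(·,x) → {1} and {3}.
Stable partition: {2} | {1} | {4} | {3} — 4 equivalence classes.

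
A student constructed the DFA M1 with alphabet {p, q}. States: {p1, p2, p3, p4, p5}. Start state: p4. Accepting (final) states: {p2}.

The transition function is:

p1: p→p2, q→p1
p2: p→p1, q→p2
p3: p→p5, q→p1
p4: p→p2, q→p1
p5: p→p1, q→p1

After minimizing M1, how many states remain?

States {p3,p5} cannot be reached from the start state, so discard them.
Start with accepting vs non-accepting: {p2} | {p1,p4}.
No further refinement is possible. Final partition (2 blocks): {p2} | {p1,p4}.

2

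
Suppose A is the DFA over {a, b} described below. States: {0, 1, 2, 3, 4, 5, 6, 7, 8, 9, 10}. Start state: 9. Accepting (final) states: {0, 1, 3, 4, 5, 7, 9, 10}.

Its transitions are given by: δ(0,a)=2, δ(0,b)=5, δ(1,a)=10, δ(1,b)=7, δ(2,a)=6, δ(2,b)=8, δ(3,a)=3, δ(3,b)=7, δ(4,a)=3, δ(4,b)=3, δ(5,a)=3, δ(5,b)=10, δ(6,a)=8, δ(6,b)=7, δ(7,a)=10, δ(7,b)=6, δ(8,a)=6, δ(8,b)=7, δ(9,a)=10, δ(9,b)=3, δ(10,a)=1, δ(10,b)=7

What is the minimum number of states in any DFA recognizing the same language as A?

4

States {0,2,4,5} cannot be reached from the start state, so discard them.
Initial partition by acceptance: {1,3,7,9,10} | {6,8}.
Split {1,3,7,9,10} by δ(·,b) → {1,3,9,10} and {7}.
Refine {1,3,9,10} on symbol b: members go to different blocks, giving {1,3,10} and {9}.
The partition is now stable with 4 blocks: {1,3,10} | {6,8} | {7} | {9}.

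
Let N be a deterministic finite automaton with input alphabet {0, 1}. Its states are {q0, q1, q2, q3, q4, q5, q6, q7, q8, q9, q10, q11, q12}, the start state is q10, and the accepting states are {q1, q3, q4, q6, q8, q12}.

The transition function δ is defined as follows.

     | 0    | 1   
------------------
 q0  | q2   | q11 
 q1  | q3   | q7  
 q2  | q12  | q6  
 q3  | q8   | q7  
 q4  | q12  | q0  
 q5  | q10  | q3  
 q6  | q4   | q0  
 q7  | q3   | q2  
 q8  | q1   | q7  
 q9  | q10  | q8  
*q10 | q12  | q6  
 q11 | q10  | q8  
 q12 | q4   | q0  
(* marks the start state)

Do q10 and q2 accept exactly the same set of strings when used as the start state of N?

Reachable states from the start: {q0,q1,q2,q3,q4,q6,q7,q8,q10,q11,q12}. Unreachable: {q5,q9} — drop them.
Initial partition by acceptance: {q1,q3,q4,q6,q8,q12} | {q0,q2,q7,q10,q11}.
Split {q0,q2,q7,q10,q11} by δ(·,0) → {q2,q7,q10} and {q0,q11}.
Refine {q1,q3,q4,q6,q8,q12} on symbol 1: members go to different blocks, giving {q1,q3,q8} and {q4,q6,q12}.
Refine {q2,q7,q10} on symbol 0: members go to different blocks, giving {q2,q10} and {q7}.
Split {q0,q11} by δ(·,1) → {q0} and {q11}.
The partition is now stable with 6 blocks: {q1,q3,q8} | {q2,q10} | {q0} | {q4,q6,q12} | {q7} | {q11}.
q10 and q2 lie in the same block of the stable partition, so they are equivalent — no string distinguishes them.

Yes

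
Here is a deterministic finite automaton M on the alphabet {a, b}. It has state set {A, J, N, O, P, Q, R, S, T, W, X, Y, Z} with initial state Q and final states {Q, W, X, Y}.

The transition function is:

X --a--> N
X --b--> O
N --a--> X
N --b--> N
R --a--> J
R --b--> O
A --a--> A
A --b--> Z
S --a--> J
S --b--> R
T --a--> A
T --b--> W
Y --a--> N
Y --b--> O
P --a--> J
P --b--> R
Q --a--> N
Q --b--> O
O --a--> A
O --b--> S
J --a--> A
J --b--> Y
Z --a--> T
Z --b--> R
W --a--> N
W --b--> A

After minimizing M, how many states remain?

First remove the unreachable states {P}; 12 states remain.
Initial partition by acceptance: {Q,W,X,Y} | {A,J,N,O,R,S,T,Z}.
Refine {A,J,N,O,R,S,T,Z} on symbol a: members go to different blocks, giving {A,J,O,R,S,T,Z} and {N}.
Split {A,J,O,R,S,T,Z} by δ(·,b) → {A,O,R,S,Z} and {J,T}.
Refine {A,O,R,S,Z} on symbol a: members go to different blocks, giving {R,S,Z} and {A,O}.
Split {R,S,Z} by δ(·,b) → {S,Z} and {R}.
No further refinement is possible. Final partition (6 blocks): {Q,W,X,Y} | {S,Z} | {N} | {J,T} | {A,O} | {R}.

6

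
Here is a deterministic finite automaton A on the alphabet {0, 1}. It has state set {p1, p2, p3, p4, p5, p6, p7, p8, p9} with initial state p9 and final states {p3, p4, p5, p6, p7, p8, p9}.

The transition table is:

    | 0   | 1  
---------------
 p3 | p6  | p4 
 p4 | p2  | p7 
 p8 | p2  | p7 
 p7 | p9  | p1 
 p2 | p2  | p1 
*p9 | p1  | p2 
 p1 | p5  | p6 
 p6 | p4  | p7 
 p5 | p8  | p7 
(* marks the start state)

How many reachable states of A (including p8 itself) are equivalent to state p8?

2

States {p3} cannot be reached from the start state, so discard them.
Start with accepting vs non-accepting: {p4,p5,p6,p7,p8,p9} | {p1,p2}.
Split {p4,p5,p6,p7,p8,p9} by δ(·,0) → {p4,p8,p9} and {p5,p6,p7}.
Split {p4,p8,p9} by δ(·,1) → {p4,p8} and {p9}.
Refine {p1,p2} on symbol 0: members go to different blocks, giving {p1} and {p2}.
Refine {p5,p6,p7} on symbol 0: members go to different blocks, giving {p5,p6} and {p7}.
No further refinement is possible. Final partition (6 blocks): {p4,p8} | {p1} | {p5,p6} | {p9} | {p2} | {p7}.
The equivalence class containing p8 is {p4,p8}, of size 2.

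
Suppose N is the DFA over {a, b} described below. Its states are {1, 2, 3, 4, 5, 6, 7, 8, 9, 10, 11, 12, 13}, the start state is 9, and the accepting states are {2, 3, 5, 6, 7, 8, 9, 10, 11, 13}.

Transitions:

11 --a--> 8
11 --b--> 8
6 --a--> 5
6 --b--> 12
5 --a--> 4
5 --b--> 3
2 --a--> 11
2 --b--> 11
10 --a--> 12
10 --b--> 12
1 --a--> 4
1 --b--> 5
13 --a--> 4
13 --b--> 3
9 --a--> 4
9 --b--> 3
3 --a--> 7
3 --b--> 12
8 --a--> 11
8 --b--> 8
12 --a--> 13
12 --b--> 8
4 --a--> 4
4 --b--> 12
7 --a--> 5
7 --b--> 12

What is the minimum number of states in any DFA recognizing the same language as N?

First remove the unreachable states {1,2,6,10}; 9 states remain.
Initial partition by acceptance: {3,5,7,8,9,11,13} | {4,12}.
Refine {3,5,7,8,9,11,13} on symbol a: members go to different blocks, giving {3,7,8,11} and {5,9,13}.
On input a, block {3,7,8,11} splits into {3,8,11} and {7}.
Split {3,8,11} by δ(·,a) → {8,11} and {3}.
Refine {4,12} on symbol a: members go to different blocks, giving {4} and {12}.
No further refinement is possible. Final partition (6 blocks): {8,11} | {4} | {5,9,13} | {7} | {3} | {12}.

6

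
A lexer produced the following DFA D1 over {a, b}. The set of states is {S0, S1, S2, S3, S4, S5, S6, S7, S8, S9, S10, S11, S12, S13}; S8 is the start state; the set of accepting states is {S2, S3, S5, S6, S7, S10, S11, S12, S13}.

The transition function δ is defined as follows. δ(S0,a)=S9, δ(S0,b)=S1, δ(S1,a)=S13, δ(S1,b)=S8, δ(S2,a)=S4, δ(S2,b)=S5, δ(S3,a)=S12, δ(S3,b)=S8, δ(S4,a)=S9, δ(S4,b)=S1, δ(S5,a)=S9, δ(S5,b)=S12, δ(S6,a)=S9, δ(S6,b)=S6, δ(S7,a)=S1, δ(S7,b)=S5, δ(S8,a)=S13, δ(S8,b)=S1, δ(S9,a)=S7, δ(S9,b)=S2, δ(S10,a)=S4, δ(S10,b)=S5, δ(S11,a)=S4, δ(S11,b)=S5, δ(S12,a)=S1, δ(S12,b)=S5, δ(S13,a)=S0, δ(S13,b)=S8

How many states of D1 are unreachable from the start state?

Starting at S8 and following transitions, the reachable set is {S0, S1, S2, S4, S5, S7, S8, S9, S12, S13}. That leaves S3, S6, S10, S11 unreachable — 4 in total.

4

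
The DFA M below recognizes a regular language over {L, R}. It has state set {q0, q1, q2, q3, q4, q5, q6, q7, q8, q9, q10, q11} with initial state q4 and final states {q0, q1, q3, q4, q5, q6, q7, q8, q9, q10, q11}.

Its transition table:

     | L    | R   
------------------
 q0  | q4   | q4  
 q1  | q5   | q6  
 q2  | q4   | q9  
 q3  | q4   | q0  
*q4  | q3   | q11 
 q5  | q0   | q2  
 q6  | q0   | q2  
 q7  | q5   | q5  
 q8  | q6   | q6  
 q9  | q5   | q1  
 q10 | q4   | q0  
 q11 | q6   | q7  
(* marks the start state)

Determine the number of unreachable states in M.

2

BFS from q4 reaches {q0, q1, q2, q3, q4, q5, q6, q7, q9, q11}; the 2 state(s) q8, q10 are never visited.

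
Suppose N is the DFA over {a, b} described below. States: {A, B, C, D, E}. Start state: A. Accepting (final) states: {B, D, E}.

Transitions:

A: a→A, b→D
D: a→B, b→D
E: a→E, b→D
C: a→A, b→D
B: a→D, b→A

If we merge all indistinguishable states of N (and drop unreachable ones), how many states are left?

3

Reachable states from the start: {A,B,D}. Unreachable: {C,E} — drop them.
P0 = {B,D} | {A}.
Refine {B,D} on symbol b: members go to different blocks, giving {B} and {D}.
Stable partition: {B} | {A} | {D} — 3 equivalence classes.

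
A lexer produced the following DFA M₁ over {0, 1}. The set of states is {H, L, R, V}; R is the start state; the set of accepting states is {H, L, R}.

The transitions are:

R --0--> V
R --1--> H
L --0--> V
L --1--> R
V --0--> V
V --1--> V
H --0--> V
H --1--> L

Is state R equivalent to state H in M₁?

P0 = {H,L,R} | {V}.
No further refinement is possible. Final partition (2 blocks): {H,L,R} | {V}.
R and H lie in the same block of the stable partition, so they are equivalent — no string distinguishes them.

Yes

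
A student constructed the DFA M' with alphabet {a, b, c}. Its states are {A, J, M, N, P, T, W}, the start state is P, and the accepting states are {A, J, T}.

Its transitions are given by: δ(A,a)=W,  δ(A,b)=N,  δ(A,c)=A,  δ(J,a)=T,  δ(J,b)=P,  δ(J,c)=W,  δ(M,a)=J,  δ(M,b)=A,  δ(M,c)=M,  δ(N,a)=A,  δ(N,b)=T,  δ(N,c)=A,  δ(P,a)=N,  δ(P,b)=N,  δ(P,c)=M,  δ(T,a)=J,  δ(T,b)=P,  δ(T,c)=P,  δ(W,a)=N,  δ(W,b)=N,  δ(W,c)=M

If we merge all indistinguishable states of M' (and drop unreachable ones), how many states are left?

5

Initial partition by acceptance: {A,J,T} | {M,N,P,W}.
Split {A,J,T} by δ(·,a) → {J,T} and {A}.
Refine {M,N,P,W} on symbol a: members go to different blocks, giving {P,W} and {M} and {N}.
No further refinement is possible. Final partition (5 blocks): {J,T} | {P,W} | {A} | {M} | {N}.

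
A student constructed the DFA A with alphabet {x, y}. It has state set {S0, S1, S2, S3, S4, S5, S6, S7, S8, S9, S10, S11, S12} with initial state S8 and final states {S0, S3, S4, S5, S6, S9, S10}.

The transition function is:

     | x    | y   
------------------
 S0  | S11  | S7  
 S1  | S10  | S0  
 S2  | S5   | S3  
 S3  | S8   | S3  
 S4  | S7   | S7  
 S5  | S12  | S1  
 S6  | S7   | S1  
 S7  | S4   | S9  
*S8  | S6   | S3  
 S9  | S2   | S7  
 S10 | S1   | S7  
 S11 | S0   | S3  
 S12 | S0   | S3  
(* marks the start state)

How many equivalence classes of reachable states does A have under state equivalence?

6

Initial partition by acceptance: {S0,S3,S4,S5,S6,S9,S10} | {S1,S2,S7,S8,S11,S12}.
On input y, block {S0,S3,S4,S5,S6,S9,S10} splits into {S0,S4,S5,S6,S9,S10} and {S3}.
Refine {S1,S2,S7,S8,S11,S12} on symbol y: members go to different blocks, giving {S2,S8,S11,S12} and {S1,S7}.
On input x, block {S0,S4,S5,S6,S9,S10} splits into {S0,S5,S9} and {S4,S6,S10}.
Refine {S2,S8,S11,S12} on symbol x: members go to different blocks, giving {S2,S11,S12} and {S8}.
No further refinement is possible. Final partition (6 blocks): {S0,S5,S9} | {S2,S11,S12} | {S3} | {S1,S7} | {S4,S6,S10} | {S8}.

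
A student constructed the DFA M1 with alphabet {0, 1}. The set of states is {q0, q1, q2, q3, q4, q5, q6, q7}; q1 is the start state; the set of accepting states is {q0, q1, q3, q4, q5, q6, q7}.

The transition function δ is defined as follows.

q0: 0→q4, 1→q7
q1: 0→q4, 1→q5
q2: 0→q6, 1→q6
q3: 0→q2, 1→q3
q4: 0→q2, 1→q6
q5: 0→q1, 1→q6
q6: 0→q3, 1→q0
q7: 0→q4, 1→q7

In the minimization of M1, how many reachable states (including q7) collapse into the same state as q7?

2

Start with accepting vs non-accepting: {q0,q1,q3,q4,q5,q6,q7} | {q2}.
On input 0, block {q0,q1,q3,q4,q5,q6,q7} splits into {q0,q1,q5,q6,q7} and {q3,q4}.
On input 0, block {q0,q1,q5,q6,q7} splits into {q0,q1,q6,q7} and {q5}.
On input 1, block {q0,q1,q6,q7} splits into {q0,q6,q7} and {q1}.
Refine {q3,q4} on symbol 1: members go to different blocks, giving {q3} and {q4}.
On input 0, block {q0,q6,q7} splits into {q0,q7} and {q6}.
The partition is now stable with 7 blocks: {q0,q7} | {q2} | {q3} | {q5} | {q1} | {q4} | {q6}.
State q7 belongs to the block {q0,q7}, which has 2 states.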